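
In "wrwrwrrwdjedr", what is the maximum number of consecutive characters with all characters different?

5

[w] len 1
[w, r] len 2
[r, w] len 2
[w, r] len 2
[r, w] len 2
[w, r] len 2
[r] len 1
[r, w] len 2
[r, w, d] len 3
[r, w, d, j] len 4
[r, w, d, j, e] len 5
[j, e, d] len 3
[j, e, d, r] len 4
Longest all-distinct length: 5.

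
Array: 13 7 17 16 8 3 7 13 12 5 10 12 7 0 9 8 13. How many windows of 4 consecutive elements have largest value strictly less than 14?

13 7 17 16 → max 17
7 17 16 8 → max 17
17 16 8 3 → max 17
16 8 3 7 → max 16
8 3 7 13 → max 13  < 14 ✓
3 7 13 12 → max 13  < 14 ✓
7 13 12 5 → max 13  < 14 ✓
13 12 5 10 → max 13  < 14 ✓
12 5 10 12 → max 12  < 14 ✓
5 10 12 7 → max 12  < 14 ✓
10 12 7 0 → max 12  < 14 ✓
12 7 0 9 → max 12  < 14 ✓
7 0 9 8 → max 9  < 14 ✓
0 9 8 13 → max 13  < 14 ✓
10 windows satisfy the condition.

10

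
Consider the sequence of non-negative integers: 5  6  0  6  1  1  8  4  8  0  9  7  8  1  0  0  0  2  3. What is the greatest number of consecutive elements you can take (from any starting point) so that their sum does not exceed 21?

→ 5: sum 5, len 1
→ 6: sum 11, len 2
→ 0: sum 11, len 3
→ 6: sum 17, len 4
→ 1: sum 18, len 5
→ 1: sum 19, len 6
→ 8 (dropped 5, 6): sum 16, len 5
→ 4: sum 20, len 6
→ 8 (dropped 0, 6, 1): sum 21, len 4
→ 0: sum 21, len 5
→ 9 (dropped 1, 8): sum 21, len 4
→ 7 (dropped 4, 8): sum 16, len 3
→ 8 (dropped 0, 9): sum 15, len 2
→ 1: sum 16, len 3
→ 0: sum 16, len 4
→ 0: sum 16, len 5
→ 0: sum 16, len 6
→ 2: sum 18, len 7
→ 3: sum 21, len 8
Longest length seen: 8.

8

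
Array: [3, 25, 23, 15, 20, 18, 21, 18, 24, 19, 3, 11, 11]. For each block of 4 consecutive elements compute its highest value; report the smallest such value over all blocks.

19

3 25 23 15 → max 25
25 23 15 20 → max 25
23 15 20 18 → max 23
15 20 18 21 → max 21
20 18 21 18 → max 21
18 21 18 24 → max 24
21 18 24 19 → max 24
18 24 19 3 → max 24
24 19 3 11 → max 24
19 3 11 11 → max 19
Smallest of these is 19.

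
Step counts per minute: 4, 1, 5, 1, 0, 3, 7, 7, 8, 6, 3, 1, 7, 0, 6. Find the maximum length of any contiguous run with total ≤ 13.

→ 4: sum 4, len 1
→ 1: sum 5, len 2
→ 5: sum 10, len 3
→ 1: sum 11, len 4
→ 0: sum 11, len 5
→ 3 (dropped 4): sum 10, len 5
→ 7 (dropped 1, 5): sum 11, len 4
→ 7 (dropped 1, 0, 3, 7): sum 7, len 1
→ 8 (dropped 7): sum 8, len 1
→ 6 (dropped 8): sum 6, len 1
→ 3: sum 9, len 2
→ 1: sum 10, len 3
→ 7 (dropped 6): sum 11, len 3
→ 0: sum 11, len 4
→ 6 (dropped 3, 1): sum 13, len 3
Longest length seen: 5.

5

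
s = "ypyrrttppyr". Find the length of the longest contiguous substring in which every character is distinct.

3

add y: [y] len 1
add p: [y, p] len 2
add y (repeat y, move left end past it): [p, y] len 2
add r: [p, y, r] len 3
add r (repeat r, move left end past it): [r] len 1
add t: [r, t] len 2
add t (repeat t, move left end past it): [t] len 1
add p: [t, p] len 2
add p (repeat p, move left end past it): [p] len 1
add y: [p, y] len 2
add r: [p, y, r] len 3
Longest all-distinct length: 3.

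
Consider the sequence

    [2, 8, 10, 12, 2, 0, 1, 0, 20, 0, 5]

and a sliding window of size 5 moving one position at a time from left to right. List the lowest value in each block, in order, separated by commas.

2, 0, 0, 0, 0, 0, 0

2 8 10 12 2 → min 2
8 10 12 2 0 → min 0
10 12 2 0 1 → min 0
12 2 0 1 0 → min 0
2 0 1 0 20 → min 0
0 1 0 20 0 → min 0
1 0 20 0 5 → min 0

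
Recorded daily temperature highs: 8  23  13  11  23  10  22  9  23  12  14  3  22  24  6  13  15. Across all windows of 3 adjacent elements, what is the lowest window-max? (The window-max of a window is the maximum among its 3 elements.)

14

Window maxs for each of the 15 positions:
[8, 23, 13] → max 23
[23, 13, 11] → max 23
[13, 11, 23] → max 23
[11, 23, 10] → max 23
[23, 10, 22] → max 23
[10, 22, 9] → max 22
[22, 9, 23] → max 23
[9, 23, 12] → max 23
[23, 12, 14] → max 23
[12, 14, 3] → max 14
[14, 3, 22] → max 22
[3, 22, 24] → max 24
[22, 24, 6] → max 24
[24, 6, 13] → max 24
[6, 13, 15] → max 15
Lowest of these is 14.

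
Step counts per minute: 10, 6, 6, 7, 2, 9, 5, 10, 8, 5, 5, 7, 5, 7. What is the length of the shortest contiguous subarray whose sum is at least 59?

add 10: running sum 10 < 59
add 6: running sum 16 < 59
add 6: running sum 22 < 59
add 7: running sum 29 < 59
add 2: running sum 31 < 59
add 9: running sum 40 < 59
add 5: running sum 45 < 59
add 10: running sum 55 < 59
end 8: [10, 6, 6, 7, 2, 9, 5, 10, 8] sum 63, len 9
end 9: [10, 6, 6, 7, 2, 9, 5, 10, 8, 5] sum 68, len 10
end 10: [6, 6, 7, 2, 9, 5, 10, 8, 5, 5] sum 63, len 10
end 11: [6, 7, 2, 9, 5, 10, 8, 5, 5, 7] sum 64, len 10
end 12: [7, 2, 9, 5, 10, 8, 5, 5, 7, 5] sum 63, len 10
end 13: [9, 5, 10, 8, 5, 5, 7, 5, 7] sum 61, len 9
Shortest qualifying length: 9.

9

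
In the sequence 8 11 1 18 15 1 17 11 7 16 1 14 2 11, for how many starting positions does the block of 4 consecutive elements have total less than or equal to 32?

1

[8, 11, 1, 18] → sum 38
[11, 1, 18, 15] → sum 45
[1, 18, 15, 1] → sum 35
[18, 15, 1, 17] → sum 51
[15, 1, 17, 11] → sum 44
[1, 17, 11, 7] → sum 36
[17, 11, 7, 16] → sum 51
[11, 7, 16, 1] → sum 35
[7, 16, 1, 14] → sum 38
[16, 1, 14, 2] → sum 33
[1, 14, 2, 11] → sum 28  ≤ 32 ✓
1 window satisfy the condition.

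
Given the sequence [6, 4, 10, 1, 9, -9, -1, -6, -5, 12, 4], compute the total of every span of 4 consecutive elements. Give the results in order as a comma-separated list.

21, 24, 11, 0, -7, -21, 0, 5

(6, 4, 10, 1) → sum 21
(4, 10, 1, 9) → sum 24
(10, 1, 9, -9) → sum 11
(1, 9, -9, -1) → sum 0
(9, -9, -1, -6) → sum -7
(-9, -1, -6, -5) → sum -21
(-1, -6, -5, 12) → sum 0
(-6, -5, 12, 4) → sum 5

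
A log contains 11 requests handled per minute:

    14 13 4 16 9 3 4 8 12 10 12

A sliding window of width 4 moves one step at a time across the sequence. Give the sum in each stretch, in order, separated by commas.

47, 42, 32, 32, 24, 27, 34, 42

14 13 4 16 → sum 47
13 4 16 9 → sum 42
4 16 9 3 → sum 32
16 9 3 4 → sum 32
9 3 4 8 → sum 24
3 4 8 12 → sum 27
4 8 12 10 → sum 34
8 12 10 12 → sum 42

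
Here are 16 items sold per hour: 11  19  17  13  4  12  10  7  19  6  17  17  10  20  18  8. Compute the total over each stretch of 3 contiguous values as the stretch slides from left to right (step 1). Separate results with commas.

47, 49, 34, 29, 26, 29, 36, 32, 42, 40, 44, 47, 48, 46

Sliding a size-3 window across the 16 values:
11 19 17 → sum 47
19 17 13 → sum 49
17 13 4 → sum 34
13 4 12 → sum 29
4 12 10 → sum 26
12 10 7 → sum 29
10 7 19 → sum 36
7 19 6 → sum 32
19 6 17 → sum 42
6 17 17 → sum 40
17 17 10 → sum 44
17 10 20 → sum 47
10 20 18 → sum 48
20 18 8 → sum 46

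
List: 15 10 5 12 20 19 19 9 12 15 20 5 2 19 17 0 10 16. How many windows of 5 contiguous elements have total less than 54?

2

[15, 10, 5, 12, 20] → sum 62
[10, 5, 12, 20, 19] → sum 66
[5, 12, 20, 19, 19] → sum 75
[12, 20, 19, 19, 9] → sum 79
[20, 19, 19, 9, 12] → sum 79
[19, 19, 9, 12, 15] → sum 74
[19, 9, 12, 15, 20] → sum 75
[9, 12, 15, 20, 5] → sum 61
[12, 15, 20, 5, 2] → sum 54
[15, 20, 5, 2, 19] → sum 61
[20, 5, 2, 19, 17] → sum 63
[5, 2, 19, 17, 0] → sum 43  < 54 ✓
[2, 19, 17, 0, 10] → sum 48  < 54 ✓
[19, 17, 0, 10, 16] → sum 62
2 windows satisfy the condition.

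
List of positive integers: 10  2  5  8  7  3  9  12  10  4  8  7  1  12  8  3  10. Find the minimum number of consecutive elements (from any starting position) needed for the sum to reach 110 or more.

17

add 10: running sum 10 < 110
add 2: running sum 12 < 110
add 5: running sum 17 < 110
add 8: running sum 25 < 110
add 7: running sum 32 < 110
add 3: running sum 35 < 110
add 9: running sum 44 < 110
add 12: running sum 56 < 110
add 10: running sum 66 < 110
add 4: running sum 70 < 110
add 8: running sum 78 < 110
add 7: running sum 85 < 110
add 1: running sum 86 < 110
add 12: running sum 98 < 110
add 8: running sum 106 < 110
add 3: running sum 109 < 110
end 16: [10, 2, 5, 8, 7, 3, 9, 12, 10, 4, 8, 7, 1, 12, 8, 3, 10] sum 119, len 17
Shortest qualifying length: 17.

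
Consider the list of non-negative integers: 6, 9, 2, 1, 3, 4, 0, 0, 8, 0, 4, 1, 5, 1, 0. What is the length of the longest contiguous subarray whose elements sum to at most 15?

[6] sum 6 len 1
[6, 9] sum 15 len 2
[9, 2] sum 11 len 2
[9, 2, 1] sum 12 len 3
[9, 2, 1, 3] sum 15 len 4
[2, 1, 3, 4] sum 10 len 4
[2, 1, 3, 4, 0] sum 10 len 5
[2, 1, 3, 4, 0, 0] sum 10 len 6
[3, 4, 0, 0, 8] sum 15 len 5
[3, 4, 0, 0, 8, 0] sum 15 len 6
[0, 0, 8, 0, 4] sum 12 len 5
[0, 0, 8, 0, 4, 1] sum 13 len 6
[0, 4, 1, 5] sum 10 len 4
[0, 4, 1, 5, 1] sum 11 len 5
[0, 4, 1, 5, 1, 0] sum 11 len 6
Longest length seen: 6.

6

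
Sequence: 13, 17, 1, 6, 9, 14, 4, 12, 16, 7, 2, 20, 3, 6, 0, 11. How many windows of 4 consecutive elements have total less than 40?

11

[13, 17, 1, 6] → sum 37  < 40 ✓
[17, 1, 6, 9] → sum 33  < 40 ✓
[1, 6, 9, 14] → sum 30  < 40 ✓
[6, 9, 14, 4] → sum 33  < 40 ✓
[9, 14, 4, 12] → sum 39  < 40 ✓
[14, 4, 12, 16] → sum 46
[4, 12, 16, 7] → sum 39  < 40 ✓
[12, 16, 7, 2] → sum 37  < 40 ✓
[16, 7, 2, 20] → sum 45
[7, 2, 20, 3] → sum 32  < 40 ✓
[2, 20, 3, 6] → sum 31  < 40 ✓
[20, 3, 6, 0] → sum 29  < 40 ✓
[3, 6, 0, 11] → sum 20  < 40 ✓
11 windows satisfy the condition.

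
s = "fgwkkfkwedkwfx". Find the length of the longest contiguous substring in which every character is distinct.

[f] len 1
[f, g] len 2
[f, g, w] len 3
[f, g, w, k] len 4
[k] len 1
[k, f] len 2
[f, k] len 2
[f, k, w] len 3
[f, k, w, e] len 4
[f, k, w, e, d] len 5
[w, e, d, k] len 4
[e, d, k, w] len 4
[e, d, k, w, f] len 5
[e, d, k, w, f, x] len 6
Longest all-distinct length: 6.

6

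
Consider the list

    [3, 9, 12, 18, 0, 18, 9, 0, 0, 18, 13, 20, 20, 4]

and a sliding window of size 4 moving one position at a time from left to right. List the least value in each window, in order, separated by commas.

(3, 9, 12, 18) → min 3
(9, 12, 18, 0) → min 0
(12, 18, 0, 18) → min 0
(18, 0, 18, 9) → min 0
(0, 18, 9, 0) → min 0
(18, 9, 0, 0) → min 0
(9, 0, 0, 18) → min 0
(0, 0, 18, 13) → min 0
(0, 18, 13, 20) → min 0
(18, 13, 20, 20) → min 13
(13, 20, 20, 4) → min 4

3, 0, 0, 0, 0, 0, 0, 0, 0, 13, 4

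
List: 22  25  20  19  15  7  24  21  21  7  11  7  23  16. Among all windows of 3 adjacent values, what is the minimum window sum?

25

22 25 20 → sum 67
25 20 19 → sum 64
20 19 15 → sum 54
19 15 7 → sum 41
15 7 24 → sum 46
7 24 21 → sum 52
24 21 21 → sum 66
21 21 7 → sum 49
21 7 11 → sum 39
7 11 7 → sum 25
11 7 23 → sum 41
7 23 16 → sum 46
Minimum of these is 25.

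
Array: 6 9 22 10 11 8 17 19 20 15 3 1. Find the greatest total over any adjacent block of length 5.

Each size-5 window and its sum:
6 9 22 10 11 → sum 58
9 22 10 11 8 → sum 60
22 10 11 8 17 → sum 68
10 11 8 17 19 → sum 65
11 8 17 19 20 → sum 75
8 17 19 20 15 → sum 79
17 19 20 15 3 → sum 74
19 20 15 3 1 → sum 58
Greatest of these is 79.

79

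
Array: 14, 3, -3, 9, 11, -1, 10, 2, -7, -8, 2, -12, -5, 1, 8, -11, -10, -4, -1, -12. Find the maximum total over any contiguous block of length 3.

20

14 3 -3 → sum 14
3 -3 9 → sum 9
-3 9 11 → sum 17
9 11 -1 → sum 19
11 -1 10 → sum 20
-1 10 2 → sum 11
10 2 -7 → sum 5
2 -7 -8 → sum -13
-7 -8 2 → sum -13
-8 2 -12 → sum -18
2 -12 -5 → sum -15
-12 -5 1 → sum -16
-5 1 8 → sum 4
1 8 -11 → sum -2
8 -11 -10 → sum -13
-11 -10 -4 → sum -25
-10 -4 -1 → sum -15
-4 -1 -12 → sum -17
Maximum of these is 20.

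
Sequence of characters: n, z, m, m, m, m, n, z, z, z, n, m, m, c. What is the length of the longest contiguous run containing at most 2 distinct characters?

5

add n: window [n] (1 distinct), len 1
add z: window [n, z] (2 distinct), len 2
add m: window [z, m] (2 distinct), len 2
add m: window [z, m, m] (2 distinct), len 3
add m: window [z, m, m, m] (2 distinct), len 4
add m: window [z, m, m, m, m] (2 distinct), len 5
add n: window [m, m, m, m, n] (2 distinct), len 5
add z: window [n, z] (2 distinct), len 2
add z: window [n, z, z] (2 distinct), len 3
add z: window [n, z, z, z] (2 distinct), len 4
add n: window [n, z, z, z, n] (2 distinct), len 5
add m: window [n, m] (2 distinct), len 2
add m: window [n, m, m] (2 distinct), len 3
add c: window [m, m, c] (2 distinct), len 3
Longest length with ≤2 distinct: 5.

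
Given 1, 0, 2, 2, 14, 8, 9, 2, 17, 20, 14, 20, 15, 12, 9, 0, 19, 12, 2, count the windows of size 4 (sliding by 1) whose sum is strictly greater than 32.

13

[1, 0, 2, 2] → sum 5
[0, 2, 2, 14] → sum 18
[2, 2, 14, 8] → sum 26
[2, 14, 8, 9] → sum 33  > 32 ✓
[14, 8, 9, 2] → sum 33  > 32 ✓
[8, 9, 2, 17] → sum 36  > 32 ✓
[9, 2, 17, 20] → sum 48  > 32 ✓
[2, 17, 20, 14] → sum 53  > 32 ✓
[17, 20, 14, 20] → sum 71  > 32 ✓
[20, 14, 20, 15] → sum 69  > 32 ✓
[14, 20, 15, 12] → sum 61  > 32 ✓
[20, 15, 12, 9] → sum 56  > 32 ✓
[15, 12, 9, 0] → sum 36  > 32 ✓
[12, 9, 0, 19] → sum 40  > 32 ✓
[9, 0, 19, 12] → sum 40  > 32 ✓
[0, 19, 12, 2] → sum 33  > 32 ✓
13 windows satisfy the condition.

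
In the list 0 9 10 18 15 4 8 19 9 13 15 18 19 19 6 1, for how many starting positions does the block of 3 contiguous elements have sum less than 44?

10

0 9 10 → sum 19  < 44 ✓
9 10 18 → sum 37  < 44 ✓
10 18 15 → sum 43  < 44 ✓
18 15 4 → sum 37  < 44 ✓
15 4 8 → sum 27  < 44 ✓
4 8 19 → sum 31  < 44 ✓
8 19 9 → sum 36  < 44 ✓
19 9 13 → sum 41  < 44 ✓
9 13 15 → sum 37  < 44 ✓
13 15 18 → sum 46
15 18 19 → sum 52
18 19 19 → sum 56
19 19 6 → sum 44
19 6 1 → sum 26  < 44 ✓
10 windows satisfy the condition.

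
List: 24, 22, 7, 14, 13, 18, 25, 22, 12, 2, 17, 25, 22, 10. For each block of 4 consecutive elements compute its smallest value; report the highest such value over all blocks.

13

24 22 7 14 → min 7
22 7 14 13 → min 7
7 14 13 18 → min 7
14 13 18 25 → min 13
13 18 25 22 → min 13
18 25 22 12 → min 12
25 22 12 2 → min 2
22 12 2 17 → min 2
12 2 17 25 → min 2
2 17 25 22 → min 2
17 25 22 10 → min 10
Highest of these is 13.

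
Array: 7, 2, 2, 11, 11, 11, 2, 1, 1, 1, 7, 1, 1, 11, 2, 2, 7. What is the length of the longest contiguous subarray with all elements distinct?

add 7: [7] len 1
add 2: [7, 2] len 2
add 2 (repeat 2, move left end past it): [2] len 1
add 11: [2, 11] len 2
add 11 (repeat 11, move left end past it): [11] len 1
add 11 (repeat 11, move left end past it): [11] len 1
add 2: [11, 2] len 2
add 1: [11, 2, 1] len 3
add 1 (repeat 1, move left end past it): [1] len 1
add 1 (repeat 1, move left end past it): [1] len 1
add 7: [1, 7] len 2
add 1 (repeat 1, move left end past it): [7, 1] len 2
add 1 (repeat 1, move left end past it): [1] len 1
add 11: [1, 11] len 2
add 2: [1, 11, 2] len 3
add 2 (repeat 2, move left end past it): [2] len 1
add 7: [2, 7] len 2
Longest all-distinct length: 3.

3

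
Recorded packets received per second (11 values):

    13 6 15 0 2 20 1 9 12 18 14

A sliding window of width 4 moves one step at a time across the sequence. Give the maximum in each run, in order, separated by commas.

15, 15, 20, 20, 20, 20, 18, 18

[13, 6, 15, 0] → max 15
[6, 15, 0, 2] → max 15
[15, 0, 2, 20] → max 20
[0, 2, 20, 1] → max 20
[2, 20, 1, 9] → max 20
[20, 1, 9, 12] → max 20
[1, 9, 12, 18] → max 18
[9, 12, 18, 14] → max 18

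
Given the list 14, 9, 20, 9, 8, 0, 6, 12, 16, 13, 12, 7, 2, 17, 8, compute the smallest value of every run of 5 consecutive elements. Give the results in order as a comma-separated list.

14 9 20 9 8 → min 8
9 20 9 8 0 → min 0
20 9 8 0 6 → min 0
9 8 0 6 12 → min 0
8 0 6 12 16 → min 0
0 6 12 16 13 → min 0
6 12 16 13 12 → min 6
12 16 13 12 7 → min 7
16 13 12 7 2 → min 2
13 12 7 2 17 → min 2
12 7 2 17 8 → min 2

8, 0, 0, 0, 0, 0, 6, 7, 2, 2, 2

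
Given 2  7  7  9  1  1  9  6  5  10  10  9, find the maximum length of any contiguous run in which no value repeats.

add 2: [2] len 1
add 7: [2, 7] len 2
add 7 (repeat 7, move left end past it): [7] len 1
add 9: [7, 9] len 2
add 1: [7, 9, 1] len 3
add 1 (repeat 1, move left end past it): [1] len 1
add 9: [1, 9] len 2
add 6: [1, 9, 6] len 3
add 5: [1, 9, 6, 5] len 4
add 10: [1, 9, 6, 5, 10] len 5
add 10 (repeat 10, move left end past it): [10] len 1
add 9: [10, 9] len 2
Longest all-distinct length: 5.

5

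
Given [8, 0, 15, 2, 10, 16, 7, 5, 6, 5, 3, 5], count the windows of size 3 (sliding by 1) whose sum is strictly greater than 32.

1

[8, 0, 15] → sum 23
[0, 15, 2] → sum 17
[15, 2, 10] → sum 27
[2, 10, 16] → sum 28
[10, 16, 7] → sum 33  > 32 ✓
[16, 7, 5] → sum 28
[7, 5, 6] → sum 18
[5, 6, 5] → sum 16
[6, 5, 3] → sum 14
[5, 3, 5] → sum 13
1 window satisfy the condition.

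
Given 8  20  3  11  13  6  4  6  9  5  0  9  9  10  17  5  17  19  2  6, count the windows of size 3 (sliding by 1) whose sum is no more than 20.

8 20 3 → sum 31
20 3 11 → sum 34
3 11 13 → sum 27
11 13 6 → sum 30
13 6 4 → sum 23
6 4 6 → sum 16  ≤ 20 ✓
4 6 9 → sum 19  ≤ 20 ✓
6 9 5 → sum 20  ≤ 20 ✓
9 5 0 → sum 14  ≤ 20 ✓
5 0 9 → sum 14  ≤ 20 ✓
0 9 9 → sum 18  ≤ 20 ✓
9 9 10 → sum 28
9 10 17 → sum 36
10 17 5 → sum 32
17 5 17 → sum 39
5 17 19 → sum 41
17 19 2 → sum 38
19 2 6 → sum 27
6 windows satisfy the condition.

6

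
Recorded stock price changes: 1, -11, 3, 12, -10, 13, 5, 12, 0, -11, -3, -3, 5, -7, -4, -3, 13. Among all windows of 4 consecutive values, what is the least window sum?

-17

(1, -11, 3, 12) → sum 5
(-11, 3, 12, -10) → sum -6
(3, 12, -10, 13) → sum 18
(12, -10, 13, 5) → sum 20
(-10, 13, 5, 12) → sum 20
(13, 5, 12, 0) → sum 30
(5, 12, 0, -11) → sum 6
(12, 0, -11, -3) → sum -2
(0, -11, -3, -3) → sum -17
(-11, -3, -3, 5) → sum -12
(-3, -3, 5, -7) → sum -8
(-3, 5, -7, -4) → sum -9
(5, -7, -4, -3) → sum -9
(-7, -4, -3, 13) → sum -1
Least of these is -17.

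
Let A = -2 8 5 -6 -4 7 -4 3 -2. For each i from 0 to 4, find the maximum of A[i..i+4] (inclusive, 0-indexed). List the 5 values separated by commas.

8, 8, 7, 7, 7

Sliding a size-5 window across the 9 values:
-2 8 5 -6 -4 → max 8
8 5 -6 -4 7 → max 8
5 -6 -4 7 -4 → max 7
-6 -4 7 -4 3 → max 7
-4 7 -4 3 -2 → max 7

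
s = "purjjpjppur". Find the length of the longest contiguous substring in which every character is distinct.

add p: [p] len 1
add u: [p, u] len 2
add r: [p, u, r] len 3
add j: [p, u, r, j] len 4
add j (repeat j, move left end past it): [j] len 1
add p: [j, p] len 2
add j (repeat j, move left end past it): [p, j] len 2
add p (repeat p, move left end past it): [j, p] len 2
add p (repeat p, move left end past it): [p] len 1
add u: [p, u] len 2
add r: [p, u, r] len 3
Longest all-distinct length: 4.

4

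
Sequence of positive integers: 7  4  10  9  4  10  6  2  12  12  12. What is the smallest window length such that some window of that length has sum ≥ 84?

11

Extend right; whenever the sum reaches 84, record the length and shrink from the left:
add 7: running sum 7 < 84
add 4: running sum 11 < 84
add 10: running sum 21 < 84
add 9: running sum 30 < 84
add 4: running sum 34 < 84
add 10: running sum 44 < 84
add 6: running sum 50 < 84
add 2: running sum 52 < 84
add 12: running sum 64 < 84
add 12: running sum 76 < 84
end 10: [7, 4, 10, 9, 4, 10, 6, 2, 12, 12, 12] sum 88, len 11
Shortest qualifying length: 11.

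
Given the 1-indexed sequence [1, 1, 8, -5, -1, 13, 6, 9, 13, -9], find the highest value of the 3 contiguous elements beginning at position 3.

Elements at indices 3..5: 8, -5, -1
max(8, -5, -1) = 8

8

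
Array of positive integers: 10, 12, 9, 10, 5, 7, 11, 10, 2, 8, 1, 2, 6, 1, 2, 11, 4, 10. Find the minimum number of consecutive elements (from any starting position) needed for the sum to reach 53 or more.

6

Extend right; whenever the sum reaches 53, record the length and shrink from the left:
add 10: running sum 10 < 53
add 12: running sum 22 < 53
add 9: running sum 31 < 53
add 10: running sum 41 < 53
add 5: running sum 46 < 53
end 5: [10, 12, 9, 10, 5, 7] sum 53, len 6
end 6: [12, 9, 10, 5, 7, 11] sum 54, len 6
end 7: [12, 9, 10, 5, 7, 11, 10] sum 64, len 7
end 8: [9, 10, 5, 7, 11, 10, 2] sum 54, len 7
end 9: [10, 5, 7, 11, 10, 2, 8] sum 53, len 7
end 10: [10, 5, 7, 11, 10, 2, 8, 1] sum 54, len 8
end 11: [10, 5, 7, 11, 10, 2, 8, 1, 2] sum 56, len 9
end 12: [10, 5, 7, 11, 10, 2, 8, 1, 2, 6] sum 62, len 10
end 13: [5, 7, 11, 10, 2, 8, 1, 2, 6, 1] sum 53, len 10
end 14: [5, 7, 11, 10, 2, 8, 1, 2, 6, 1, 2] sum 55, len 11
end 15: [11, 10, 2, 8, 1, 2, 6, 1, 2, 11] sum 54, len 10
end 16: [11, 10, 2, 8, 1, 2, 6, 1, 2, 11, 4] sum 58, len 11
end 17: [10, 2, 8, 1, 2, 6, 1, 2, 11, 4, 10] sum 57, len 11
Shortest qualifying length: 6.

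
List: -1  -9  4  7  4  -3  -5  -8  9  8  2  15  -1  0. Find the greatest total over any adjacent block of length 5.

33

(-1, -9, 4, 7, 4) → sum 5
(-9, 4, 7, 4, -3) → sum 3
(4, 7, 4, -3, -5) → sum 7
(7, 4, -3, -5, -8) → sum -5
(4, -3, -5, -8, 9) → sum -3
(-3, -5, -8, 9, 8) → sum 1
(-5, -8, 9, 8, 2) → sum 6
(-8, 9, 8, 2, 15) → sum 26
(9, 8, 2, 15, -1) → sum 33
(8, 2, 15, -1, 0) → sum 24
Greatest of these is 33.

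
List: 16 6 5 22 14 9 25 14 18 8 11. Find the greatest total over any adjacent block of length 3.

[16, 6, 5] → sum 27
[6, 5, 22] → sum 33
[5, 22, 14] → sum 41
[22, 14, 9] → sum 45
[14, 9, 25] → sum 48
[9, 25, 14] → sum 48
[25, 14, 18] → sum 57
[14, 18, 8] → sum 40
[18, 8, 11] → sum 37
Greatest of these is 57.

57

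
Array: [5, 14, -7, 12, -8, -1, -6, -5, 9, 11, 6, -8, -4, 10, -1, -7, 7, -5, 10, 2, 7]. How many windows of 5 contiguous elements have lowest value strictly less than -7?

5 14 -7 12 -8 → min -8  < -7 ✓
14 -7 12 -8 -1 → min -8  < -7 ✓
-7 12 -8 -1 -6 → min -8  < -7 ✓
12 -8 -1 -6 -5 → min -8  < -7 ✓
-8 -1 -6 -5 9 → min -8  < -7 ✓
-1 -6 -5 9 11 → min -6
-6 -5 9 11 6 → min -6
-5 9 11 6 -8 → min -8  < -7 ✓
9 11 6 -8 -4 → min -8  < -7 ✓
11 6 -8 -4 10 → min -8  < -7 ✓
6 -8 -4 10 -1 → min -8  < -7 ✓
-8 -4 10 -1 -7 → min -8  < -7 ✓
-4 10 -1 -7 7 → min -7
10 -1 -7 7 -5 → min -7
-1 -7 7 -5 10 → min -7
-7 7 -5 10 2 → min -7
7 -5 10 2 7 → min -5
10 windows satisfy the condition.

10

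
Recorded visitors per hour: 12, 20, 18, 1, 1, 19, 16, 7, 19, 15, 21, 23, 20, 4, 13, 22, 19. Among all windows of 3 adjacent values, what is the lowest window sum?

20

[12, 20, 18] → sum 50
[20, 18, 1] → sum 39
[18, 1, 1] → sum 20
[1, 1, 19] → sum 21
[1, 19, 16] → sum 36
[19, 16, 7] → sum 42
[16, 7, 19] → sum 42
[7, 19, 15] → sum 41
[19, 15, 21] → sum 55
[15, 21, 23] → sum 59
[21, 23, 20] → sum 64
[23, 20, 4] → sum 47
[20, 4, 13] → sum 37
[4, 13, 22] → sum 39
[13, 22, 19] → sum 54
Lowest of these is 20.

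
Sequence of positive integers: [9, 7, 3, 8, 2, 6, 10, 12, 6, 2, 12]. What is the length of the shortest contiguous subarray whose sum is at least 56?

8

Extend right; whenever the sum reaches 56, record the length and shrink from the left:
add 9: running sum 9 < 56
add 7: running sum 16 < 56
add 3: running sum 19 < 56
add 8: running sum 27 < 56
add 2: running sum 29 < 56
add 6: running sum 35 < 56
add 10: running sum 45 < 56
add 12: shortest ending here [9, 7, 3, 8, 2, 6, 10, 12] sum 57, len 8
add 6: shortest ending here [9, 7, 3, 8, 2, 6, 10, 12, 6] sum 63, len 9
add 2: shortest ending here [7, 3, 8, 2, 6, 10, 12, 6, 2] sum 56, len 9
add 12: shortest ending here [8, 2, 6, 10, 12, 6, 2, 12] sum 58, len 8
Shortest qualifying length: 8.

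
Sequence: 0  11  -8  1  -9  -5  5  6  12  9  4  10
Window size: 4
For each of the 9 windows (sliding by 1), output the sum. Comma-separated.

(0, 11, -8, 1) → sum 4
(11, -8, 1, -9) → sum -5
(-8, 1, -9, -5) → sum -21
(1, -9, -5, 5) → sum -8
(-9, -5, 5, 6) → sum -3
(-5, 5, 6, 12) → sum 18
(5, 6, 12, 9) → sum 32
(6, 12, 9, 4) → sum 31
(12, 9, 4, 10) → sum 35

4, -5, -21, -8, -3, 18, 32, 31, 35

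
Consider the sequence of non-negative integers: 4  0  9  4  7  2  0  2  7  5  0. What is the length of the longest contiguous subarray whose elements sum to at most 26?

Extend to the right; shrink from the left whenever the sum exceeds 26:
add 4: [4] sum 4, len 1
add 0: [4, 0] sum 4, len 2
add 9: [4, 0, 9] sum 13, len 3
add 4: [4, 0, 9, 4] sum 17, len 4
add 7: [4, 0, 9, 4, 7] sum 24, len 5
add 2: [4, 0, 9, 4, 7, 2] sum 26, len 6
add 0: [4, 0, 9, 4, 7, 2, 0] sum 26, len 7
add 2: [0, 9, 4, 7, 2, 0, 2] sum 24, len 7
add 7: [4, 7, 2, 0, 2, 7] sum 22, len 6
add 5: [7, 2, 0, 2, 7, 5] sum 23, len 6
add 0: [7, 2, 0, 2, 7, 5, 0] sum 23, len 7
Longest length seen: 7.

7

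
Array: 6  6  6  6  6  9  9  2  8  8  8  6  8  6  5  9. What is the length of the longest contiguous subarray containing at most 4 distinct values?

14

add 6: window [6] (1 distinct), len 1
add 6: window [6, 6] (1 distinct), len 2
add 6: window [6, 6, 6] (1 distinct), len 3
add 6: window [6, 6, 6, 6] (1 distinct), len 4
add 6: window [6, 6, 6, 6, 6] (1 distinct), len 5
add 9: window [6, 6, 6, 6, 6, 9] (2 distinct), len 6
add 9: window [6, 6, 6, 6, 6, 9, 9] (2 distinct), len 7
add 2: window [6, 6, 6, 6, 6, 9, 9, 2] (3 distinct), len 8
add 8: window [6, 6, 6, 6, 6, 9, 9, 2, 8] (4 distinct), len 9
add 8: window [6, 6, 6, 6, 6, 9, 9, 2, 8, 8] (4 distinct), len 10
add 8: window [6, 6, 6, 6, 6, 9, 9, 2, 8, 8, 8] (4 distinct), len 11
add 6: window [6, 6, 6, 6, 6, 9, 9, 2, 8, 8, 8, 6] (4 distinct), len 12
add 8: window [6, 6, 6, 6, 6, 9, 9, 2, 8, 8, 8, 6, 8] (4 distinct), len 13
add 6: window [6, 6, 6, 6, 6, 9, 9, 2, 8, 8, 8, 6, 8, 6] (4 distinct), len 14
add 5: window [2, 8, 8, 8, 6, 8, 6, 5] (4 distinct), len 8
add 9: window [8, 8, 8, 6, 8, 6, 5, 9] (4 distinct), len 8
Longest length with ≤4 distinct: 14.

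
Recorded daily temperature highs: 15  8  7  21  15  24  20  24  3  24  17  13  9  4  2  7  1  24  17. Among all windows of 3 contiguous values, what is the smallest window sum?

[15, 8, 7] → sum 30
[8, 7, 21] → sum 36
[7, 21, 15] → sum 43
[21, 15, 24] → sum 60
[15, 24, 20] → sum 59
[24, 20, 24] → sum 68
[20, 24, 3] → sum 47
[24, 3, 24] → sum 51
[3, 24, 17] → sum 44
[24, 17, 13] → sum 54
[17, 13, 9] → sum 39
[13, 9, 4] → sum 26
[9, 4, 2] → sum 15
[4, 2, 7] → sum 13
[2, 7, 1] → sum 10
[7, 1, 24] → sum 32
[1, 24, 17] → sum 42
Smallest of these is 10.

10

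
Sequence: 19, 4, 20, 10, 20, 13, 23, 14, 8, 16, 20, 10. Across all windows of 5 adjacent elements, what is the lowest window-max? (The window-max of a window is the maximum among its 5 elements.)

20

(19, 4, 20, 10, 20) → max 20
(4, 20, 10, 20, 13) → max 20
(20, 10, 20, 13, 23) → max 23
(10, 20, 13, 23, 14) → max 23
(20, 13, 23, 14, 8) → max 23
(13, 23, 14, 8, 16) → max 23
(23, 14, 8, 16, 20) → max 23
(14, 8, 16, 20, 10) → max 20
Lowest of these is 20.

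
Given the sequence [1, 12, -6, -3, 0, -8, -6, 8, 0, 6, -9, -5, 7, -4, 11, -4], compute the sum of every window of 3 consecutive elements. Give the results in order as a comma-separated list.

7, 3, -9, -11, -14, -6, 2, 14, -3, -8, -7, -2, 14, 3

[1, 12, -6] → sum 7
[12, -6, -3] → sum 3
[-6, -3, 0] → sum -9
[-3, 0, -8] → sum -11
[0, -8, -6] → sum -14
[-8, -6, 8] → sum -6
[-6, 8, 0] → sum 2
[8, 0, 6] → sum 14
[0, 6, -9] → sum -3
[6, -9, -5] → sum -8
[-9, -5, 7] → sum -7
[-5, 7, -4] → sum -2
[7, -4, 11] → sum 14
[-4, 11, -4] → sum 3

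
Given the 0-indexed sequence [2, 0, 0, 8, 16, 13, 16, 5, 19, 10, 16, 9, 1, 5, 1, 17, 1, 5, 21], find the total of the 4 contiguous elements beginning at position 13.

Elements at indices 13..16: 5, 1, 17, 1
sum(5, 1, 17, 1) = 24

24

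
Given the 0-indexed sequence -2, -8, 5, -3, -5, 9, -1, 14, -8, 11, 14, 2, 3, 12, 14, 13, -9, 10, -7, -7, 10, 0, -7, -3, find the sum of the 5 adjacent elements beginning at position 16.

-3

Elements at indices 16..20: -9, 10, -7, -7, 10
sum(-9, 10, -7, -7, 10) = -3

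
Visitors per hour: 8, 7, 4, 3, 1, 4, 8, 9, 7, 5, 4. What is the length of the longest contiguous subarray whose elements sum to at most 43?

8

Extend to the right; shrink from the left whenever the sum exceeds 43:
→ 8: sum 8, len 1
→ 7: sum 15, len 2
→ 4: sum 19, len 3
→ 3: sum 22, len 4
→ 1: sum 23, len 5
→ 4: sum 27, len 6
→ 8: sum 35, len 7
→ 9 (dropped 8): sum 36, len 7
→ 7: sum 43, len 8
→ 5 (dropped 7): sum 41, len 8
→ 4 (dropped 4): sum 41, len 8
Longest length seen: 8.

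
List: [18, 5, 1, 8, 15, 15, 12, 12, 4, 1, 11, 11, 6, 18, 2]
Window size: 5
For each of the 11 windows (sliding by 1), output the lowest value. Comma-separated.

[18, 5, 1, 8, 15] → min 1
[5, 1, 8, 15, 15] → min 1
[1, 8, 15, 15, 12] → min 1
[8, 15, 15, 12, 12] → min 8
[15, 15, 12, 12, 4] → min 4
[15, 12, 12, 4, 1] → min 1
[12, 12, 4, 1, 11] → min 1
[12, 4, 1, 11, 11] → min 1
[4, 1, 11, 11, 6] → min 1
[1, 11, 11, 6, 18] → min 1
[11, 11, 6, 18, 2] → min 2

1, 1, 1, 8, 4, 1, 1, 1, 1, 1, 2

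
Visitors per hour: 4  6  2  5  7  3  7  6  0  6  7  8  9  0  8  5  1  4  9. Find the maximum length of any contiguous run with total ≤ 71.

14

→ 4: sum 4, len 1
→ 6: sum 10, len 2
→ 2: sum 12, len 3
→ 5: sum 17, len 4
→ 7: sum 24, len 5
→ 3: sum 27, len 6
→ 7: sum 34, len 7
→ 6: sum 40, len 8
→ 0: sum 40, len 9
→ 6: sum 46, len 10
→ 7: sum 53, len 11
→ 8: sum 61, len 12
→ 9: sum 70, len 13
→ 0: sum 70, len 14
→ 8 (dropped 4, 6): sum 68, len 13
→ 5 (dropped 2): sum 71, len 13
→ 1 (dropped 5): sum 67, len 13
→ 4: sum 71, len 14
→ 9 (dropped 7, 3): sum 70, len 13
Longest length seen: 14.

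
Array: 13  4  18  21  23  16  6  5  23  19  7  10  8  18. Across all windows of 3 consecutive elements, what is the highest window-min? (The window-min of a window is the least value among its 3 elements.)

18

(13, 4, 18) → min 4
(4, 18, 21) → min 4
(18, 21, 23) → min 18
(21, 23, 16) → min 16
(23, 16, 6) → min 6
(16, 6, 5) → min 5
(6, 5, 23) → min 5
(5, 23, 19) → min 5
(23, 19, 7) → min 7
(19, 7, 10) → min 7
(7, 10, 8) → min 7
(10, 8, 18) → min 8
Highest of these is 18.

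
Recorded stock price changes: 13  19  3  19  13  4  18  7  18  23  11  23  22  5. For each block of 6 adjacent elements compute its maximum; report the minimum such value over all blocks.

19

Each size-6 window and its max:
[13, 19, 3, 19, 13, 4] → max 19
[19, 3, 19, 13, 4, 18] → max 19
[3, 19, 13, 4, 18, 7] → max 19
[19, 13, 4, 18, 7, 18] → max 19
[13, 4, 18, 7, 18, 23] → max 23
[4, 18, 7, 18, 23, 11] → max 23
[18, 7, 18, 23, 11, 23] → max 23
[7, 18, 23, 11, 23, 22] → max 23
[18, 23, 11, 23, 22, 5] → max 23
Minimum of these is 19.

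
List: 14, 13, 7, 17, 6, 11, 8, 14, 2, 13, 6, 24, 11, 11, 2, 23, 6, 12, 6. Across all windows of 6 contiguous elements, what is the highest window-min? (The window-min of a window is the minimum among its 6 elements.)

6

14 13 7 17 6 11 → min 6
13 7 17 6 11 8 → min 6
7 17 6 11 8 14 → min 6
17 6 11 8 14 2 → min 2
6 11 8 14 2 13 → min 2
11 8 14 2 13 6 → min 2
8 14 2 13 6 24 → min 2
14 2 13 6 24 11 → min 2
2 13 6 24 11 11 → min 2
13 6 24 11 11 2 → min 2
6 24 11 11 2 23 → min 2
24 11 11 2 23 6 → min 2
11 11 2 23 6 12 → min 2
11 2 23 6 12 6 → min 2
Highest of these is 6.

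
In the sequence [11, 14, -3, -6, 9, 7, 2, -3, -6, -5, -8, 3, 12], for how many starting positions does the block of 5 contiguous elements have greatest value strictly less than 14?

11 14 -3 -6 9 → max 14
14 -3 -6 9 7 → max 14
-3 -6 9 7 2 → max 9  < 14 ✓
-6 9 7 2 -3 → max 9  < 14 ✓
9 7 2 -3 -6 → max 9  < 14 ✓
7 2 -3 -6 -5 → max 7  < 14 ✓
2 -3 -6 -5 -8 → max 2  < 14 ✓
-3 -6 -5 -8 3 → max 3  < 14 ✓
-6 -5 -8 3 12 → max 12  < 14 ✓
7 windows satisfy the condition.

7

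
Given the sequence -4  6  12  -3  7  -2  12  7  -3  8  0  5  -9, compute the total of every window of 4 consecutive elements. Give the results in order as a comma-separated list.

11, 22, 14, 14, 24, 14, 24, 12, 10, 4

[-4, 6, 12, -3] → sum 11
[6, 12, -3, 7] → sum 22
[12, -3, 7, -2] → sum 14
[-3, 7, -2, 12] → sum 14
[7, -2, 12, 7] → sum 24
[-2, 12, 7, -3] → sum 14
[12, 7, -3, 8] → sum 24
[7, -3, 8, 0] → sum 12
[-3, 8, 0, 5] → sum 10
[8, 0, 5, -9] → sum 4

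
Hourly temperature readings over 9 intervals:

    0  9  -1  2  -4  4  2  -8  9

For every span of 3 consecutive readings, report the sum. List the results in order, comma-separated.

Sliding a size-3 window across the 9 values:
(0, 9, -1) → sum 8
(9, -1, 2) → sum 10
(-1, 2, -4) → sum -3
(2, -4, 4) → sum 2
(-4, 4, 2) → sum 2
(4, 2, -8) → sum -2
(2, -8, 9) → sum 3

8, 10, -3, 2, 2, -2, 3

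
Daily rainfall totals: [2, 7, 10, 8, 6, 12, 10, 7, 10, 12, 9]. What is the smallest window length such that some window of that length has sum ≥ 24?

add 2: running sum 2 < 24
add 7: running sum 9 < 24
add 10: running sum 19 < 24
end 3: [7, 10, 8] sum 25, len 3
end 4: [10, 8, 6] sum 24, len 3
end 5: [8, 6, 12] sum 26, len 3
end 6: [6, 12, 10] sum 28, len 3
end 7: [12, 10, 7] sum 29, len 3
end 8: [10, 7, 10] sum 27, len 3
end 9: [7, 10, 12] sum 29, len 3
end 10: [10, 12, 9] sum 31, len 3
Shortest qualifying length: 3.

3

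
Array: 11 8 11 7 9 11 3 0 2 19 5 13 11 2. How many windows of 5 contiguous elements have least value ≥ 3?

(11, 8, 11, 7, 9) → min 7  ≥ 3 ✓
(8, 11, 7, 9, 11) → min 7  ≥ 3 ✓
(11, 7, 9, 11, 3) → min 3  ≥ 3 ✓
(7, 9, 11, 3, 0) → min 0
(9, 11, 3, 0, 2) → min 0
(11, 3, 0, 2, 19) → min 0
(3, 0, 2, 19, 5) → min 0
(0, 2, 19, 5, 13) → min 0
(2, 19, 5, 13, 11) → min 2
(19, 5, 13, 11, 2) → min 2
3 windows satisfy the condition.

3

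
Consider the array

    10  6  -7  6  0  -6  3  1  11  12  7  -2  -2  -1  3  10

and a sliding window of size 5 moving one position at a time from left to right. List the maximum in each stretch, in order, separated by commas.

10, 6, 6, 6, 11, 12, 12, 12, 12, 12, 7, 10

[10, 6, -7, 6, 0] → max 10
[6, -7, 6, 0, -6] → max 6
[-7, 6, 0, -6, 3] → max 6
[6, 0, -6, 3, 1] → max 6
[0, -6, 3, 1, 11] → max 11
[-6, 3, 1, 11, 12] → max 12
[3, 1, 11, 12, 7] → max 12
[1, 11, 12, 7, -2] → max 12
[11, 12, 7, -2, -2] → max 12
[12, 7, -2, -2, -1] → max 12
[7, -2, -2, -1, 3] → max 7
[-2, -2, -1, 3, 10] → max 10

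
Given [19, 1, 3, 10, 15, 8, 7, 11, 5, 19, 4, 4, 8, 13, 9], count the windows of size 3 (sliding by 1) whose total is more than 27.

6

19 1 3 → sum 23
1 3 10 → sum 14
3 10 15 → sum 28  > 27 ✓
10 15 8 → sum 33  > 27 ✓
15 8 7 → sum 30  > 27 ✓
8 7 11 → sum 26
7 11 5 → sum 23
11 5 19 → sum 35  > 27 ✓
5 19 4 → sum 28  > 27 ✓
19 4 4 → sum 27
4 4 8 → sum 16
4 8 13 → sum 25
8 13 9 → sum 30  > 27 ✓
6 windows satisfy the condition.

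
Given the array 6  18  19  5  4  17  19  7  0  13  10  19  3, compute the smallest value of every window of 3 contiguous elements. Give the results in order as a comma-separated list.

(6, 18, 19) → min 6
(18, 19, 5) → min 5
(19, 5, 4) → min 4
(5, 4, 17) → min 4
(4, 17, 19) → min 4
(17, 19, 7) → min 7
(19, 7, 0) → min 0
(7, 0, 13) → min 0
(0, 13, 10) → min 0
(13, 10, 19) → min 10
(10, 19, 3) → min 3

6, 5, 4, 4, 4, 7, 0, 0, 0, 10, 3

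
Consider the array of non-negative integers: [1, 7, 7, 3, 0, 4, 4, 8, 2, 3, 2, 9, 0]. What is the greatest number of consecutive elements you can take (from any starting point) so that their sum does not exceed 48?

add 1: [1] sum 1, len 1
add 7: [1, 7] sum 8, len 2
add 7: [1, 7, 7] sum 15, len 3
add 3: [1, 7, 7, 3] sum 18, len 4
add 0: [1, 7, 7, 3, 0] sum 18, len 5
add 4: [1, 7, 7, 3, 0, 4] sum 22, len 6
add 4: [1, 7, 7, 3, 0, 4, 4] sum 26, len 7
add 8: [1, 7, 7, 3, 0, 4, 4, 8] sum 34, len 8
add 2: [1, 7, 7, 3, 0, 4, 4, 8, 2] sum 36, len 9
add 3: [1, 7, 7, 3, 0, 4, 4, 8, 2, 3] sum 39, len 10
add 2: [1, 7, 7, 3, 0, 4, 4, 8, 2, 3, 2] sum 41, len 11
add 9: [7, 3, 0, 4, 4, 8, 2, 3, 2, 9] sum 42, len 10
add 0: [7, 3, 0, 4, 4, 8, 2, 3, 2, 9, 0] sum 42, len 11
Longest length seen: 11.

11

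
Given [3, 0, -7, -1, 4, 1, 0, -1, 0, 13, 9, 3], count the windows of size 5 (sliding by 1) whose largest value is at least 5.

(3, 0, -7, -1, 4) → max 4
(0, -7, -1, 4, 1) → max 4
(-7, -1, 4, 1, 0) → max 4
(-1, 4, 1, 0, -1) → max 4
(4, 1, 0, -1, 0) → max 4
(1, 0, -1, 0, 13) → max 13  ≥ 5 ✓
(0, -1, 0, 13, 9) → max 13  ≥ 5 ✓
(-1, 0, 13, 9, 3) → max 13  ≥ 5 ✓
3 windows satisfy the condition.

3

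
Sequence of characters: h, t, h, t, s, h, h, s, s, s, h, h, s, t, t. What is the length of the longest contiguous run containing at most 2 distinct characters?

Extend right; when distinct count exceeds 2, shrink from the left:
add h: window [h] (1 distinct), len 1
add t: window [h, t] (2 distinct), len 2
add h: window [h, t, h] (2 distinct), len 3
add t: window [h, t, h, t] (2 distinct), len 4
add s: window [t, s] (2 distinct), len 2
add h: window [s, h] (2 distinct), len 2
add h: window [s, h, h] (2 distinct), len 3
add s: window [s, h, h, s] (2 distinct), len 4
add s: window [s, h, h, s, s] (2 distinct), len 5
add s: window [s, h, h, s, s, s] (2 distinct), len 6
add h: window [s, h, h, s, s, s, h] (2 distinct), len 7
add h: window [s, h, h, s, s, s, h, h] (2 distinct), len 8
add s: window [s, h, h, s, s, s, h, h, s] (2 distinct), len 9
add t: window [s, t] (2 distinct), len 2
add t: window [s, t, t] (2 distinct), len 3
Longest length with ≤2 distinct: 9.

9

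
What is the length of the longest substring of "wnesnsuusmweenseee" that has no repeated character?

5

add w: [w] len 1
add n: [w, n] len 2
add e: [w, n, e] len 3
add s: [w, n, e, s] len 4
add n (repeat n, move left end past it): [e, s, n] len 3
add s (repeat s, move left end past it): [n, s] len 2
add u: [n, s, u] len 3
add u (repeat u, move left end past it): [u] len 1
add s: [u, s] len 2
add m: [u, s, m] len 3
add w: [u, s, m, w] len 4
add e: [u, s, m, w, e] len 5
add e (repeat e, move left end past it): [e] len 1
add n: [e, n] len 2
add s: [e, n, s] len 3
add e (repeat e, move left end past it): [n, s, e] len 3
add e (repeat e, move left end past it): [e] len 1
add e (repeat e, move left end past it): [e] len 1
Longest all-distinct length: 5.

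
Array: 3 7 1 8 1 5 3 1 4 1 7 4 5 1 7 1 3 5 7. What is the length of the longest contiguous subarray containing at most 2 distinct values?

3

[3] 1 distinct, len 1
[3, 7] 2 distinct, len 2
[7, 1] 2 distinct, len 2
[1, 8] 2 distinct, len 2
[1, 8, 1] 2 distinct, len 3
[1, 5] 2 distinct, len 2
[5, 3] 2 distinct, len 2
[3, 1] 2 distinct, len 2
[1, 4] 2 distinct, len 2
[1, 4, 1] 2 distinct, len 3
[1, 7] 2 distinct, len 2
[7, 4] 2 distinct, len 2
[4, 5] 2 distinct, len 2
[5, 1] 2 distinct, len 2
[1, 7] 2 distinct, len 2
[1, 7, 1] 2 distinct, len 3
[1, 3] 2 distinct, len 2
[3, 5] 2 distinct, len 2
[5, 7] 2 distinct, len 2
Longest length with ≤2 distinct: 3.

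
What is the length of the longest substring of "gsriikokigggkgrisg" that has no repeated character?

add g: [g] len 1
add s: [g, s] len 2
add r: [g, s, r] len 3
add i: [g, s, r, i] len 4
add i (repeat i, move left end past it): [i] len 1
add k: [i, k] len 2
add o: [i, k, o] len 3
add k (repeat k, move left end past it): [o, k] len 2
add i: [o, k, i] len 3
add g: [o, k, i, g] len 4
add g (repeat g, move left end past it): [g] len 1
add g (repeat g, move left end past it): [g] len 1
add k: [g, k] len 2
add g (repeat g, move left end past it): [k, g] len 2
add r: [k, g, r] len 3
add i: [k, g, r, i] len 4
add s: [k, g, r, i, s] len 5
add g (repeat g, move left end past it): [r, i, s, g] len 4
Longest all-distinct length: 5.

5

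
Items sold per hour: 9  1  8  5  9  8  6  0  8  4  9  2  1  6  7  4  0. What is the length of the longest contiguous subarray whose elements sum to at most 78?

16

[9] sum 9 len 1
[9, 1] sum 10 len 2
[9, 1, 8] sum 18 len 3
[9, 1, 8, 5] sum 23 len 4
[9, 1, 8, 5, 9] sum 32 len 5
[9, 1, 8, 5, 9, 8] sum 40 len 6
[9, 1, 8, 5, 9, 8, 6] sum 46 len 7
[9, 1, 8, 5, 9, 8, 6, 0] sum 46 len 8
[9, 1, 8, 5, 9, 8, 6, 0, 8] sum 54 len 9
[9, 1, 8, 5, 9, 8, 6, 0, 8, 4] sum 58 len 10
[9, 1, 8, 5, 9, 8, 6, 0, 8, 4, 9] sum 67 len 11
[9, 1, 8, 5, 9, 8, 6, 0, 8, 4, 9, 2] sum 69 len 12
[9, 1, 8, 5, 9, 8, 6, 0, 8, 4, 9, 2, 1] sum 70 len 13
[9, 1, 8, 5, 9, 8, 6, 0, 8, 4, 9, 2, 1, 6] sum 76 len 14
[1, 8, 5, 9, 8, 6, 0, 8, 4, 9, 2, 1, 6, 7] sum 74 len 14
[1, 8, 5, 9, 8, 6, 0, 8, 4, 9, 2, 1, 6, 7, 4] sum 78 len 15
[1, 8, 5, 9, 8, 6, 0, 8, 4, 9, 2, 1, 6, 7, 4, 0] sum 78 len 16
Longest length seen: 16.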